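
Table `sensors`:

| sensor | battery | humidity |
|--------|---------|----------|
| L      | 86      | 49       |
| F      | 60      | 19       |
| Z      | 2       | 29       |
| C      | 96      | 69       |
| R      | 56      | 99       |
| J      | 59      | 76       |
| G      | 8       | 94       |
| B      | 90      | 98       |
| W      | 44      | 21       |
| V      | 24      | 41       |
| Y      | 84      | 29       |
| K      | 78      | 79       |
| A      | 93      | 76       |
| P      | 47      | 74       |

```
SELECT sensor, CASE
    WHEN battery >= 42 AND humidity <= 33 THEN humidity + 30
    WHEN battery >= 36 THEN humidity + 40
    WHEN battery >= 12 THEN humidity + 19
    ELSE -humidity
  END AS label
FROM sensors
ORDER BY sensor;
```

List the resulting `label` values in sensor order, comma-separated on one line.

116, 138, 109, 49, -94, 116, 119, 89, 114, 139, 60, 51, 59, -29

sensor=A: battery >= 36 → 116
sensor=B: battery >= 36 → 138
sensor=C: battery >= 36 → 109
sensor=F: battery >= 42 AND humidity <= 33 → 49
sensor=G: ELSE → -94
sensor=J: battery >= 36 → 116
sensor=K: battery >= 36 → 119
sensor=L: battery >= 36 → 89
sensor=P: battery >= 36 → 114
sensor=R: battery >= 36 → 139
sensor=V: battery >= 12 → 60
sensor=W: battery >= 42 AND humidity <= 33 → 51
sensor=Y: battery >= 42 AND humidity <= 33 → 59
sensor=Z: ELSE → -29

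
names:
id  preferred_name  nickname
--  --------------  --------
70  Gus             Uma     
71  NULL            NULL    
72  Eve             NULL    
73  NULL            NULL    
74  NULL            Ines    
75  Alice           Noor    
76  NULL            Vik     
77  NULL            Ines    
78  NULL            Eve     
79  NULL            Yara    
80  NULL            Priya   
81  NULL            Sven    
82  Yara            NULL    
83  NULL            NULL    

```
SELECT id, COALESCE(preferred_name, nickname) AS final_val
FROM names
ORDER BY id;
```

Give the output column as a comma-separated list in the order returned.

id=70: preferred_name=Gus → Gus
id=71: preferred_name=NULL, nickname=NULL (all NULL) → NULL
id=72: preferred_name=Eve → Eve
id=73: preferred_name=NULL, nickname=NULL (all NULL) → NULL
id=74: preferred_name=NULL, nickname=Ines → Ines
id=75: preferred_name=Alice → Alice
id=76: preferred_name=NULL, nickname=Vik → Vik
id=77: preferred_name=NULL, nickname=Ines → Ines
id=78: preferred_name=NULL, nickname=Eve → Eve
id=79: preferred_name=NULL, nickname=Yara → Yara
id=80: preferred_name=NULL, nickname=Priya → Priya
id=81: preferred_name=NULL, nickname=Sven → Sven
id=82: preferred_name=Yara → Yara
id=83: preferred_name=NULL, nickname=NULL (all NULL) → NULL

Gus, NULL, Eve, NULL, Ines, Alice, Vik, Ines, Eve, Yara, Priya, Sven, Yara, NULL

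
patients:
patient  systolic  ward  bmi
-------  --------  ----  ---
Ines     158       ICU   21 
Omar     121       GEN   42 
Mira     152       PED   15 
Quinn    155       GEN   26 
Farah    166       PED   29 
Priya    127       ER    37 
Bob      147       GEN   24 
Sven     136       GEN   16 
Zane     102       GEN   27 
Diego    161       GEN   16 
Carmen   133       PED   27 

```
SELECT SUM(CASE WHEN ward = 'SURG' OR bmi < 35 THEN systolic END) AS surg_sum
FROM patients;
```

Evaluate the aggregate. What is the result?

1310

patient=Ines: ✓ → 158
patient=Omar: ✗
patient=Mira: ✓ → 152
patient=Quinn: ✓ → 155
patient=Farah: ✓ → 166
patient=Priya: ✗
patient=Bob: ✓ → 147
patient=Sven: ✓ → 136
patient=Zane: ✓ → 102
patient=Diego: ✓ → 161
patient=Carmen: ✓ → 133
surg_sum = 158 + 152 + 155 + 166 + 147 + 136 + 102 + 161 + 133 = 1310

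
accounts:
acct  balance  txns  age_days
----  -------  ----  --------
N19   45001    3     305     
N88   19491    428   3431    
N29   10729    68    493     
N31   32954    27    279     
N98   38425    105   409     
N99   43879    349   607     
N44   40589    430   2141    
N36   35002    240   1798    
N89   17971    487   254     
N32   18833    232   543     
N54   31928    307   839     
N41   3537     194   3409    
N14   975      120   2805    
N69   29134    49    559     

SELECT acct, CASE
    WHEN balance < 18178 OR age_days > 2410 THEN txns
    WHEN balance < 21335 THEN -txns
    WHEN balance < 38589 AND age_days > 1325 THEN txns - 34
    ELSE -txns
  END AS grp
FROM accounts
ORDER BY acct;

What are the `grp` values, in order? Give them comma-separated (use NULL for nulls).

120, -3, 68, -27, -232, 206, 194, -430, -307, -49, 428, 487, -105, -349

acct=N14: balance < 18178 OR age_days > 2410 → 120
acct=N19: ELSE → -3
acct=N29: balance < 18178 OR age_days > 2410 → 68
acct=N31: ELSE → -27
acct=N32: balance < 21335 → -232
acct=N36: balance < 38589 AND age_days > 1325 → 206
acct=N41: balance < 18178 OR age_days > 2410 → 194
acct=N44: ELSE → -430
acct=N54: ELSE → -307
acct=N69: ELSE → -49
acct=N88: balance < 18178 OR age_days > 2410 → 428
acct=N89: balance < 18178 OR age_days > 2410 → 487
acct=N98: ELSE → -105
acct=N99: ELSE → -349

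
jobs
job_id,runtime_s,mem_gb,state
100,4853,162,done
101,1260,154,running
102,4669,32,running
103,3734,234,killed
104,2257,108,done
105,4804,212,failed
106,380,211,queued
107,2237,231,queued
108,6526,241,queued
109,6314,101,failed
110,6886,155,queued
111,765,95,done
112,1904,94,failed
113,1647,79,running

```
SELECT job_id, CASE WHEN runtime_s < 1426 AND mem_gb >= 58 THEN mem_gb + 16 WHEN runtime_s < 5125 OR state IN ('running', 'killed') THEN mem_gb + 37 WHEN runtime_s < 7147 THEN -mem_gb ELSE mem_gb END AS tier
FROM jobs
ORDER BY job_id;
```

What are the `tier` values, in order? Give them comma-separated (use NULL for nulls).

199, 170, 69, 271, 145, 249, 227, 268, -241, -101, -155, 111, 131, 116

job_id=100: runtime_s < 5125 OR state IN ('running', 'killed') → 199
job_id=101: runtime_s < 1426 AND mem_gb >= 58 → 170
job_id=102: runtime_s < 5125 OR state IN ('running', 'killed') → 69
job_id=103: runtime_s < 5125 OR state IN ('running', 'killed') → 271
job_id=104: runtime_s < 5125 OR state IN ('running', 'killed') → 145
job_id=105: runtime_s < 5125 OR state IN ('running', 'killed') → 249
job_id=106: runtime_s < 1426 AND mem_gb >= 58 → 227
job_id=107: runtime_s < 5125 OR state IN ('running', 'killed') → 268
job_id=108: runtime_s < 7147 → -241
job_id=109: runtime_s < 7147 → -101
job_id=110: runtime_s < 7147 → -155
job_id=111: runtime_s < 1426 AND mem_gb >= 58 → 111
job_id=112: runtime_s < 5125 OR state IN ('running', 'killed') → 131
job_id=113: runtime_s < 5125 OR state IN ('running', 'killed') → 116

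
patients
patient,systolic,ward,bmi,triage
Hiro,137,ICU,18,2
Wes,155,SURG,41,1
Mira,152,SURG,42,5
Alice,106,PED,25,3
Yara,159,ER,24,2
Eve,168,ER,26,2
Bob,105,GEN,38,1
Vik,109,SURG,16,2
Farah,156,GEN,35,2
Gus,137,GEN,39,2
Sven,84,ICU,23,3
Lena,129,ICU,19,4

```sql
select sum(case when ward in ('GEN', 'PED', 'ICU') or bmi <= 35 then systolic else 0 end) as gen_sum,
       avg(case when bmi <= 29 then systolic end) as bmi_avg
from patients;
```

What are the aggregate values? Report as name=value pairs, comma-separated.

[gen_sum: ward in ('GEN', 'PED', 'ICU') or bmi <= 35]
patient=Hiro: ✓ → 137
patient=Wes: ✗
patient=Mira: ✗
patient=Alice: ✓ → 106
patient=Yara: ✓ → 159
patient=Eve: ✓ → 168
patient=Bob: ✓ → 105
patient=Vik: ✓ → 109
patient=Farah: ✓ → 156
patient=Gus: ✓ → 137
patient=Sven: ✓ → 84
patient=Lena: ✓ → 129
gen_sum = 137 + 106 + 159 + 168 + 105 + 109 + 156 + 137 + 84 + 129 = 1290
—
[bmi_avg: bmi <= 29]
patient=Hiro: ✓ → 137
patient=Wes: ✗
patient=Mira: ✗
patient=Alice: ✓ → 106
patient=Yara: ✓ → 159
patient=Eve: ✓ → 168
patient=Bob: ✗
patient=Vik: ✓ → 109
patient=Farah: ✗
patient=Gus: ✗
patient=Sven: ✓ → 84
patient=Lena: ✓ → 129
bmi_avg = (137 + 106 + 159 + 168 + 109 + 84 + 129) / 7 = 127.4285714286

gen_sum=1290, bmi_avg=127.4285714286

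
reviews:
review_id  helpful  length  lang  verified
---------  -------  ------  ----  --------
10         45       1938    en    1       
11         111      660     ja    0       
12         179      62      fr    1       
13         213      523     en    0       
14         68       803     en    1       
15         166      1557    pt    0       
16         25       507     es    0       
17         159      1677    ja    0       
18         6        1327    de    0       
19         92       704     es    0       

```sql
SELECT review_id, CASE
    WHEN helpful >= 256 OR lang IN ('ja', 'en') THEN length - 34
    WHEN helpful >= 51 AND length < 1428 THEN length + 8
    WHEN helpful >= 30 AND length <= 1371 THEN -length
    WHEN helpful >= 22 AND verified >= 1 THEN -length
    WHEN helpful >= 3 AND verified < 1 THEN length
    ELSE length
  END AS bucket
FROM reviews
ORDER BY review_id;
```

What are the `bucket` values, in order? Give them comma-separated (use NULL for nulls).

review_id=10: helpful >= 256 OR lang IN ('ja', 'en') → 1904
review_id=11: helpful >= 256 OR lang IN ('ja', 'en') → 626
review_id=12: helpful >= 51 AND length < 1428 → 70
review_id=13: helpful >= 256 OR lang IN ('ja', 'en') → 489
review_id=14: helpful >= 256 OR lang IN ('ja', 'en') → 769
review_id=15: helpful >= 3 AND verified < 1 → 1557
review_id=16: helpful >= 3 AND verified < 1 → 507
review_id=17: helpful >= 256 OR lang IN ('ja', 'en') → 1643
review_id=18: helpful >= 3 AND verified < 1 → 1327
review_id=19: helpful >= 51 AND length < 1428 → 712

1904, 626, 70, 489, 769, 1557, 507, 1643, 1327, 712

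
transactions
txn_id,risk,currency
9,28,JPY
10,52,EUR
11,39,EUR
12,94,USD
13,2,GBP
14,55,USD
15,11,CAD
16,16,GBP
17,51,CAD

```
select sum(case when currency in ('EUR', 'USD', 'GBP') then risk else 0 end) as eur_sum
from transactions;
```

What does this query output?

txn_id=9: ✗
txn_id=10: ✓ → 52
txn_id=11: ✓ → 39
txn_id=12: ✓ → 94
txn_id=13: ✓ → 2
txn_id=14: ✓ → 55
txn_id=15: ✗
txn_id=16: ✓ → 16
txn_id=17: ✗
eur_sum = 52 + 39 + 94 + 2 + 55 + 16 = 258

258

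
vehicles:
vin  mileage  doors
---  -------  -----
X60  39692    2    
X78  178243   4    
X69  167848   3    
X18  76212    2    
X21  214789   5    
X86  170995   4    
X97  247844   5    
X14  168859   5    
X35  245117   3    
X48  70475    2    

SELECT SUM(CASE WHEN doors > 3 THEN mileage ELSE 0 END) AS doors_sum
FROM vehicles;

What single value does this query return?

980730

vin=X60: ✗
vin=X78: ✓ → 178243
vin=X69: ✗
vin=X18: ✗
vin=X21: ✓ → 214789
vin=X86: ✓ → 170995
vin=X97: ✓ → 247844
vin=X14: ✓ → 168859
vin=X35: ✗
vin=X48: ✗
doors_sum = 178243 + 214789 + 170995 + 247844 + 168859 = 980730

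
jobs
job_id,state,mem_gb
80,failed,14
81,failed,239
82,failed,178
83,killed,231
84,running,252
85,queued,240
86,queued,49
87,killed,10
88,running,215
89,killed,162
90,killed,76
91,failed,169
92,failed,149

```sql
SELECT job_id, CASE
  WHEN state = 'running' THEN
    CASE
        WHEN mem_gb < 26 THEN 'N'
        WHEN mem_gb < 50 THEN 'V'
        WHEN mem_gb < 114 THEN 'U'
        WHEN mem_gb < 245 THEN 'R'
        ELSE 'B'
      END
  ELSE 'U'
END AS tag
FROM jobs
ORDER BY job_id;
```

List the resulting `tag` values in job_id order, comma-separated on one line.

job_id=80: state='failed' → outer ELSE → U
job_id=81: state='failed' → outer ELSE → U
job_id=82: state='failed' → outer ELSE → U
job_id=83: state='killed' → outer ELSE → U
job_id=84: state='running' → inner[ELSE] → B
job_id=85: state='queued' → outer ELSE → U
job_id=86: state='queued' → outer ELSE → U
job_id=87: state='killed' → outer ELSE → U
job_id=88: state='running' → inner[mem_gb < 245] → R
job_id=89: state='killed' → outer ELSE → U
job_id=90: state='killed' → outer ELSE → U
job_id=91: state='failed' → outer ELSE → U
job_id=92: state='failed' → outer ELSE → U

U, U, U, U, B, U, U, U, R, U, U, U, U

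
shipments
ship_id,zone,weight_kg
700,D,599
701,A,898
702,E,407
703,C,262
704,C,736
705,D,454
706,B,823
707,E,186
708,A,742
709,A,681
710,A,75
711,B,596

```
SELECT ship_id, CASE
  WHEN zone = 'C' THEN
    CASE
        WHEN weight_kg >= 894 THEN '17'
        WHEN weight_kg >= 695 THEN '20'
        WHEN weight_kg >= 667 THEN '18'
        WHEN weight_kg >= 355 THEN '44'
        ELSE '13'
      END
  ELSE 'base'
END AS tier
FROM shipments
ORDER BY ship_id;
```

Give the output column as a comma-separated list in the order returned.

base, base, base, 13, 20, base, base, base, base, base, base, base

ship_id=700: zone='D' → outer ELSE → base
ship_id=701: zone='A' → outer ELSE → base
ship_id=702: zone='E' → outer ELSE → base
ship_id=703: zone='C' → inner[ELSE] → 13
ship_id=704: zone='C' → inner[weight_kg >= 695] → 20
ship_id=705: zone='D' → outer ELSE → base
ship_id=706: zone='B' → outer ELSE → base
ship_id=707: zone='E' → outer ELSE → base
ship_id=708: zone='A' → outer ELSE → base
ship_id=709: zone='A' → outer ELSE → base
ship_id=710: zone='A' → outer ELSE → base
ship_id=711: zone='B' → outer ELSE → base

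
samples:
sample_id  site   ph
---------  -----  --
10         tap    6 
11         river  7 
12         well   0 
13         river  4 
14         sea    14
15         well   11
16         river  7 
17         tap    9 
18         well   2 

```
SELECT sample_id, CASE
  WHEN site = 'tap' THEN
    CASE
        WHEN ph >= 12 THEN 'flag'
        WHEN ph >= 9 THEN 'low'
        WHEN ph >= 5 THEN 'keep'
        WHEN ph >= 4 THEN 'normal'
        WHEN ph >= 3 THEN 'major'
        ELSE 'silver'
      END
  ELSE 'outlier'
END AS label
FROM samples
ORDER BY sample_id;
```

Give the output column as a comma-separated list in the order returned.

keep, outlier, outlier, outlier, outlier, outlier, outlier, low, outlier

sample_id=10: site='tap' → inner[ph >= 5] → keep
sample_id=11: site='river' → outer ELSE → outlier
sample_id=12: site='well' → outer ELSE → outlier
sample_id=13: site='river' → outer ELSE → outlier
sample_id=14: site='sea' → outer ELSE → outlier
sample_id=15: site='well' → outer ELSE → outlier
sample_id=16: site='river' → outer ELSE → outlier
sample_id=17: site='tap' → inner[ph >= 9] → low
sample_id=18: site='well' → outer ELSE → outlier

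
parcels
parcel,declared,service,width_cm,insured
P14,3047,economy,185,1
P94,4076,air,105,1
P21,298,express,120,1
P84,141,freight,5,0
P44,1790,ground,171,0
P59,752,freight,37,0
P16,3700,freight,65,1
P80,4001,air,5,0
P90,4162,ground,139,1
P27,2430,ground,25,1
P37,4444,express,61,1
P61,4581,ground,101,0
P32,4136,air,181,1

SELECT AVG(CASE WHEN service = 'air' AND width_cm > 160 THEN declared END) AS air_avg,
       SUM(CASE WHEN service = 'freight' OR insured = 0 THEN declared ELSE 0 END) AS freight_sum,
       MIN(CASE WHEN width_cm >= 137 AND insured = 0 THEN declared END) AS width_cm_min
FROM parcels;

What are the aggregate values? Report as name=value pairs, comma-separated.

[air_avg: service = 'air' AND width_cm > 160]
parcel=P14: ✗
parcel=P94: ✗
parcel=P21: ✗
parcel=P84: ✗
parcel=P44: ✗
parcel=P59: ✗
parcel=P16: ✗
parcel=P80: ✗
parcel=P90: ✗
parcel=P27: ✗
parcel=P37: ✗
parcel=P61: ✗
parcel=P32: ✓ → 4136
air_avg = 4136
—
[freight_sum: service = 'freight' OR insured = 0]
parcel=P14: ✗
parcel=P94: ✗
parcel=P21: ✗
parcel=P84: ✓ → 141
parcel=P44: ✓ → 1790
parcel=P59: ✓ → 752
parcel=P16: ✓ → 3700
parcel=P80: ✓ → 4001
parcel=P90: ✗
parcel=P27: ✗
parcel=P37: ✗
parcel=P61: ✓ → 4581
parcel=P32: ✗
freight_sum = 141 + 1790 + 752 + 3700 + 4001 + 4581 = 14965
—
[width_cm_min: width_cm >= 137 AND insured = 0]
parcel=P14: ✗
parcel=P94: ✗
parcel=P21: ✗
parcel=P84: ✗
parcel=P44: ✓ → 1790
parcel=P59: ✗
parcel=P16: ✗
parcel=P80: ✗
parcel=P90: ✗
parcel=P27: ✗
parcel=P37: ✗
parcel=P61: ✗
parcel=P32: ✗
width_cm_min = MIN(1790) = 1790

air_avg=4136, freight_sum=14965, width_cm_min=1790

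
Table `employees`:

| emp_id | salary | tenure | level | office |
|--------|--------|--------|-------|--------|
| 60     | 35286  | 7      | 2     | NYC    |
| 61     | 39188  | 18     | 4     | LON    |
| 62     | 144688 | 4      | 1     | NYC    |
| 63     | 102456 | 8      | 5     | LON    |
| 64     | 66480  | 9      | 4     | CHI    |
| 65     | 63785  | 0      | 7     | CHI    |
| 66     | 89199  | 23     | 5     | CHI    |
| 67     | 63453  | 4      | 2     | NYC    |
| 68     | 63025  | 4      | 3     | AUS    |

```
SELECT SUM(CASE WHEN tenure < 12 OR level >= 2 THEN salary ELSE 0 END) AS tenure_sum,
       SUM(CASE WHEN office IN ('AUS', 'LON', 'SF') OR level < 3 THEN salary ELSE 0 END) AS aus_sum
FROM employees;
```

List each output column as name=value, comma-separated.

[tenure_sum: tenure < 12 OR level >= 2]
emp_id=60: ✓ → 35286
emp_id=61: ✓ → 39188
emp_id=62: ✓ → 144688
emp_id=63: ✓ → 102456
emp_id=64: ✓ → 66480
emp_id=65: ✓ → 63785
emp_id=66: ✓ → 89199
emp_id=67: ✓ → 63453
emp_id=68: ✓ → 63025
tenure_sum = 35286 + 39188 + 144688 + 102456 + 66480 + 63785 + 89199 + 63453 + 63025 = 667560
—
[aus_sum: office IN ('AUS', 'LON', 'SF') OR level < 3]
emp_id=60: ✓ → 35286
emp_id=61: ✓ → 39188
emp_id=62: ✓ → 144688
emp_id=63: ✓ → 102456
emp_id=64: ✗
emp_id=65: ✗
emp_id=66: ✗
emp_id=67: ✓ → 63453
emp_id=68: ✓ → 63025
aus_sum = 35286 + 39188 + 144688 + 102456 + 63453 + 63025 = 448096

tenure_sum=667560, aus_sum=448096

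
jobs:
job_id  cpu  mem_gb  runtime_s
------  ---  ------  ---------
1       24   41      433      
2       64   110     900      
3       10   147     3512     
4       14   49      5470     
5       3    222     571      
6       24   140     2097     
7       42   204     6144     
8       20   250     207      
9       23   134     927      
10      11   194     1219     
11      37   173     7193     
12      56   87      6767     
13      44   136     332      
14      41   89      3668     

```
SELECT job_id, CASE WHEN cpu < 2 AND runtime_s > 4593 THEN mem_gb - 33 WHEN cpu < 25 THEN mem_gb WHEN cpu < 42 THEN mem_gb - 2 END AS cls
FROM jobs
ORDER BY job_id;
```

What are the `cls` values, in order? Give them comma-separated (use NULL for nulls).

41, NULL, 147, 49, 222, 140, NULL, 250, 134, 194, 171, NULL, NULL, 87

job_id=1: cpu < 25 → 41
job_id=2: (no match → NULL) → NULL
job_id=3: cpu < 25 → 147
job_id=4: cpu < 25 → 49
job_id=5: cpu < 25 → 222
job_id=6: cpu < 25 → 140
job_id=7: (no match → NULL) → NULL
job_id=8: cpu < 25 → 250
job_id=9: cpu < 25 → 134
job_id=10: cpu < 25 → 194
job_id=11: cpu < 42 → 171
job_id=12: (no match → NULL) → NULL
job_id=13: (no match → NULL) → NULL
job_id=14: cpu < 42 → 87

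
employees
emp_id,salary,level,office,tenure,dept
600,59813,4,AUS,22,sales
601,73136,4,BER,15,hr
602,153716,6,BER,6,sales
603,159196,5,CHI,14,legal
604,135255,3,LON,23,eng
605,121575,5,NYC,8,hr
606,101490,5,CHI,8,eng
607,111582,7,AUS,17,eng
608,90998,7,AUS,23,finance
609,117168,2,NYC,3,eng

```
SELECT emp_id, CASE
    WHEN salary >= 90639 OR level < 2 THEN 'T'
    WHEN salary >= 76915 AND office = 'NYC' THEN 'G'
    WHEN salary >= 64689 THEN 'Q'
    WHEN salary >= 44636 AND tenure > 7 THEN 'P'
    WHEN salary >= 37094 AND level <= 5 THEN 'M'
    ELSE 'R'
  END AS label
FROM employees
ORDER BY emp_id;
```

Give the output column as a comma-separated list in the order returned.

P, Q, T, T, T, T, T, T, T, T

emp_id=600: salary >= 44636 AND tenure > 7 → P
emp_id=601: salary >= 64689 → Q
emp_id=602: salary >= 90639 OR level < 2 → T
emp_id=603: salary >= 90639 OR level < 2 → T
emp_id=604: salary >= 90639 OR level < 2 → T
emp_id=605: salary >= 90639 OR level < 2 → T
emp_id=606: salary >= 90639 OR level < 2 → T
emp_id=607: salary >= 90639 OR level < 2 → T
emp_id=608: salary >= 90639 OR level < 2 → T
emp_id=609: salary >= 90639 OR level < 2 → T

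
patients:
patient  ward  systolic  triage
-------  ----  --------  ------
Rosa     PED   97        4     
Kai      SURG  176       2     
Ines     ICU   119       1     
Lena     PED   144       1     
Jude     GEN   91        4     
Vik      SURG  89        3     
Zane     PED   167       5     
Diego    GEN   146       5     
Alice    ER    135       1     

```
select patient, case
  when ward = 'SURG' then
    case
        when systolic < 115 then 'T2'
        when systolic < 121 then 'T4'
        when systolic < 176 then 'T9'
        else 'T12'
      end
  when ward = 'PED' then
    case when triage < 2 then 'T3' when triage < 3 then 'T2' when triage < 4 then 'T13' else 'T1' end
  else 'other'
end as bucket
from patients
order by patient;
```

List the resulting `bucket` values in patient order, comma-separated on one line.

patient=Alice: ward='ER' → outer ELSE → other
patient=Diego: ward='GEN' → outer ELSE → other
patient=Ines: ward='ICU' → outer ELSE → other
patient=Jude: ward='GEN' → outer ELSE → other
patient=Kai: ward='SURG' → inner[ELSE] → T12
patient=Lena: ward='PED' → inner[triage < 2] → T3
patient=Rosa: ward='PED' → inner[ELSE] → T1
patient=Vik: ward='SURG' → inner[systolic < 115] → T2
patient=Zane: ward='PED' → inner[ELSE] → T1

other, other, other, other, T12, T3, T1, T2, T1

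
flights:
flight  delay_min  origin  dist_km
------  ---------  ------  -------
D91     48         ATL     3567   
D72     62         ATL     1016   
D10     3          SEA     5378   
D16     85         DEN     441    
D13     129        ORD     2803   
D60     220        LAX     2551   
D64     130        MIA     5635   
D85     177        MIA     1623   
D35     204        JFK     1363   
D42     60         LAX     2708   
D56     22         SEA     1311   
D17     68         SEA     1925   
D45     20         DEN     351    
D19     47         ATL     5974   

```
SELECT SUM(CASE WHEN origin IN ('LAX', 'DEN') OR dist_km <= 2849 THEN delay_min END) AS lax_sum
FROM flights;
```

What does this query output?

flight=D91: ✗
flight=D72: ✓ → 62
flight=D10: ✗
flight=D16: ✓ → 85
flight=D13: ✓ → 129
flight=D60: ✓ → 220
flight=D64: ✗
flight=D85: ✓ → 177
flight=D35: ✓ → 204
flight=D42: ✓ → 60
flight=D56: ✓ → 22
flight=D17: ✓ → 68
flight=D45: ✓ → 20
flight=D19: ✗
lax_sum = 62 + 85 + 129 + 220 + 177 + 204 + 60 + 22 + 68 + 20 = 1047

1047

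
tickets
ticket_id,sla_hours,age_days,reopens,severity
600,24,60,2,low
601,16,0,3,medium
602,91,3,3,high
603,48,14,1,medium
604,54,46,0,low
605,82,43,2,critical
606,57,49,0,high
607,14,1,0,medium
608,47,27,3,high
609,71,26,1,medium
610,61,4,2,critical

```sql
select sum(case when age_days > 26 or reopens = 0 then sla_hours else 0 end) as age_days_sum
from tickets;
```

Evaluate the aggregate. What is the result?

278

ticket_id=600: ✓ → 24
ticket_id=601: ✗
ticket_id=602: ✗
ticket_id=603: ✗
ticket_id=604: ✓ → 54
ticket_id=605: ✓ → 82
ticket_id=606: ✓ → 57
ticket_id=607: ✓ → 14
ticket_id=608: ✓ → 47
ticket_id=609: ✗
ticket_id=610: ✗
age_days_sum = 24 + 54 + 82 + 57 + 14 + 47 = 278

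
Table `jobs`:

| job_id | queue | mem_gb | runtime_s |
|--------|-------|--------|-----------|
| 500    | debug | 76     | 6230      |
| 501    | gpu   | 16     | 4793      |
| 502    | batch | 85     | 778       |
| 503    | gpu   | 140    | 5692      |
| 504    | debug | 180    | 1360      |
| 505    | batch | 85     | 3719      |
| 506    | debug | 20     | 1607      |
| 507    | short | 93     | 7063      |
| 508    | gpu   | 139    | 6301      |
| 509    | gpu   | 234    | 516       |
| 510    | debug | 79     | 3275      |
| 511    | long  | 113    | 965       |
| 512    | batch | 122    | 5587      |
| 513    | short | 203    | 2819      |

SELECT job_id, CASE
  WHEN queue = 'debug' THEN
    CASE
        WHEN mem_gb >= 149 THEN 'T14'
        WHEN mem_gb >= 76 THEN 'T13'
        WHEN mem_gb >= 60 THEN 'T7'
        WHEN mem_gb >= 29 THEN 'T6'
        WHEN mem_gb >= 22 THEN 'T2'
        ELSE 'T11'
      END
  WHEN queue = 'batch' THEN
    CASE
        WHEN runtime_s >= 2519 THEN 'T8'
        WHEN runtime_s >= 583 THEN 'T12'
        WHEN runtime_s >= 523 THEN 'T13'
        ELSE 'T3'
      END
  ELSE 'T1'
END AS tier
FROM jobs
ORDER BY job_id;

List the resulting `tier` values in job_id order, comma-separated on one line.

T13, T1, T12, T1, T14, T8, T11, T1, T1, T1, T13, T1, T8, T1

job_id=500: queue='debug' → inner[mem_gb >= 76] → T13
job_id=501: queue='gpu' → outer ELSE → T1
job_id=502: queue='batch' → inner[runtime_s >= 583] → T12
job_id=503: queue='gpu' → outer ELSE → T1
job_id=504: queue='debug' → inner[mem_gb >= 149] → T14
job_id=505: queue='batch' → inner[runtime_s >= 2519] → T8
job_id=506: queue='debug' → inner[ELSE] → T11
job_id=507: queue='short' → outer ELSE → T1
job_id=508: queue='gpu' → outer ELSE → T1
job_id=509: queue='gpu' → outer ELSE → T1
job_id=510: queue='debug' → inner[mem_gb >= 76] → T13
job_id=511: queue='long' → outer ELSE → T1
job_id=512: queue='batch' → inner[runtime_s >= 2519] → T8
job_id=513: queue='short' → outer ELSE → T1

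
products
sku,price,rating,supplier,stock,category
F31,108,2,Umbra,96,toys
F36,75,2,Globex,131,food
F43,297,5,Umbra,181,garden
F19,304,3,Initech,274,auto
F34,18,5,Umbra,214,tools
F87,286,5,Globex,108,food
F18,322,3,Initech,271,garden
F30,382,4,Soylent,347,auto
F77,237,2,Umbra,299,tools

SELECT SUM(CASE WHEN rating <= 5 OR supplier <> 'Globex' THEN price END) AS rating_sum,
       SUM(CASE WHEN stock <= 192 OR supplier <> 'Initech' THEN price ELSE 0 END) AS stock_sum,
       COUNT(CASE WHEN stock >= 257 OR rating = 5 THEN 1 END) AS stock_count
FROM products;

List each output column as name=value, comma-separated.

[rating_sum: rating <= 5 OR supplier <> 'Globex']
sku=F31: ✓ → 108
sku=F36: ✓ → 75
sku=F43: ✓ → 297
sku=F19: ✓ → 304
sku=F34: ✓ → 18
sku=F87: ✓ → 286
sku=F18: ✓ → 322
sku=F30: ✓ → 382
sku=F77: ✓ → 237
rating_sum = 108 + 75 + 297 + 304 + 18 + 286 + 322 + 382 + 237 = 2029
—
[stock_sum: stock <= 192 OR supplier <> 'Initech']
sku=F31: ✓ → 108
sku=F36: ✓ → 75
sku=F43: ✓ → 297
sku=F19: ✗
sku=F34: ✓ → 18
sku=F87: ✓ → 286
sku=F18: ✗
sku=F30: ✓ → 382
sku=F77: ✓ → 237
stock_sum = 108 + 75 + 297 + 18 + 286 + 382 + 237 = 1403
—
[stock_count: stock >= 257 OR rating = 5]
sku=F31: ✗
sku=F36: ✗
sku=F43: ✓ → 1
sku=F19: ✓ → 1
sku=F34: ✓ → 1
sku=F87: ✓ → 1
sku=F18: ✓ → 1
sku=F30: ✓ → 1
sku=F77: ✓ → 1
stock_count = COUNT(1, 1, 1, 1, 1, 1, 1) = 7

rating_sum=2029, stock_sum=1403, stock_count=7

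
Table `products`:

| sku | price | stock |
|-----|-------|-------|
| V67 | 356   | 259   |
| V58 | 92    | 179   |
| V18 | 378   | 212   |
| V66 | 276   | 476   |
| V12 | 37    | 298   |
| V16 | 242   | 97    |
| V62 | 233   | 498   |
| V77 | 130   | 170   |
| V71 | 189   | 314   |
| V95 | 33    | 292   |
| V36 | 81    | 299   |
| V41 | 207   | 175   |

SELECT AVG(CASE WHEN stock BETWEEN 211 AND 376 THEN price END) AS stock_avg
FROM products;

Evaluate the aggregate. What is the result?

179

sku=V67: ✓ → 356
sku=V58: ✗
sku=V18: ✓ → 378
sku=V66: ✗
sku=V12: ✓ → 37
sku=V16: ✗
sku=V62: ✗
sku=V77: ✗
sku=V71: ✓ → 189
sku=V95: ✓ → 33
sku=V36: ✓ → 81
sku=V41: ✗
stock_avg = (356 + 378 + 37 + 189 + 33 + 81) / 6 = 179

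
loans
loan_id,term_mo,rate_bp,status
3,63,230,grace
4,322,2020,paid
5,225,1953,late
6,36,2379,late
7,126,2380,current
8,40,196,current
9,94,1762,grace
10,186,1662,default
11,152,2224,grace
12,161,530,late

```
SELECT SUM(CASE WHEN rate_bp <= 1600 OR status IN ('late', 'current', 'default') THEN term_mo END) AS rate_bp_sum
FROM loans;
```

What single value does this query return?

837

loan_id=3: ✓ → 63
loan_id=4: ✗
loan_id=5: ✓ → 225
loan_id=6: ✓ → 36
loan_id=7: ✓ → 126
loan_id=8: ✓ → 40
loan_id=9: ✗
loan_id=10: ✓ → 186
loan_id=11: ✗
loan_id=12: ✓ → 161
rate_bp_sum = 63 + 225 + 36 + 126 + 40 + 186 + 161 = 837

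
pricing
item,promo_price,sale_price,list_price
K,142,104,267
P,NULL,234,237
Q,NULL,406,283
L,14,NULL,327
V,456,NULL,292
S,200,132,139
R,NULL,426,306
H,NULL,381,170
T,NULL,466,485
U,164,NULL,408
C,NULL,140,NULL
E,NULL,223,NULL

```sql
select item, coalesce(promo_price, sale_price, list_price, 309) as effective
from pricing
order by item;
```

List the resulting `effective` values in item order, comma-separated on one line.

140, 223, 381, 142, 14, 234, 406, 426, 200, 466, 164, 456

item=C: promo_price=NULL, sale_price=140 → 140
item=E: promo_price=NULL, sale_price=223 → 223
item=H: promo_price=NULL, sale_price=381 → 381
item=K: promo_price=142 → 142
item=L: promo_price=14 → 14
item=P: promo_price=NULL, sale_price=234 → 234
item=Q: promo_price=NULL, sale_price=406 → 406
item=R: promo_price=NULL, sale_price=426 → 426
item=S: promo_price=200 → 200
item=T: promo_price=NULL, sale_price=466 → 466
item=U: promo_price=164 → 164
item=V: promo_price=456 → 456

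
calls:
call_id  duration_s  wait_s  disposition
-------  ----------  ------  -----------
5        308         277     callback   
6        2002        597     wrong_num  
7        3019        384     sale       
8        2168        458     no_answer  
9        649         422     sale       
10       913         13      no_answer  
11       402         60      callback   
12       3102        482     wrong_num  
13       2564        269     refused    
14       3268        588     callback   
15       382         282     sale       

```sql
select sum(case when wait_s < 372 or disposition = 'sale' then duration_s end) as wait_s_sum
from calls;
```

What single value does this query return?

call_id=5: ✓ → 308
call_id=6: ✗
call_id=7: ✓ → 3019
call_id=8: ✗
call_id=9: ✓ → 649
call_id=10: ✓ → 913
call_id=11: ✓ → 402
call_id=12: ✗
call_id=13: ✓ → 2564
call_id=14: ✗
call_id=15: ✓ → 382
wait_s_sum = 308 + 3019 + 649 + 913 + 402 + 2564 + 382 = 8237

8237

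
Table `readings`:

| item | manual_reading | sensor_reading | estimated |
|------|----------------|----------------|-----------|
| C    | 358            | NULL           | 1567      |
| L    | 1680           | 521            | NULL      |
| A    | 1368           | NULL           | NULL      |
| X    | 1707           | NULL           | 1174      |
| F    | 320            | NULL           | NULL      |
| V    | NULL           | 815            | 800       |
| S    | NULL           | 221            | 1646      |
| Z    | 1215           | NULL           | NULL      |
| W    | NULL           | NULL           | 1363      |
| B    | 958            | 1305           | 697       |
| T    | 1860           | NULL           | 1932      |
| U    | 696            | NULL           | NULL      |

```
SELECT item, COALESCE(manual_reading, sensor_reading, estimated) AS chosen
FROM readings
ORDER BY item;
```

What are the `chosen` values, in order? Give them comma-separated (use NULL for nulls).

1368, 958, 358, 320, 1680, 221, 1860, 696, 815, 1363, 1707, 1215

item=A: manual_reading=1368 → 1368
item=B: manual_reading=958 → 958
item=C: manual_reading=358 → 358
item=F: manual_reading=320 → 320
item=L: manual_reading=1680 → 1680
item=S: manual_reading=NULL, sensor_reading=221 → 221
item=T: manual_reading=1860 → 1860
item=U: manual_reading=696 → 696
item=V: manual_reading=NULL, sensor_reading=815 → 815
item=W: manual_reading=NULL, sensor_reading=NULL, estimated=1363 → 1363
item=X: manual_reading=1707 → 1707
item=Z: manual_reading=1215 → 1215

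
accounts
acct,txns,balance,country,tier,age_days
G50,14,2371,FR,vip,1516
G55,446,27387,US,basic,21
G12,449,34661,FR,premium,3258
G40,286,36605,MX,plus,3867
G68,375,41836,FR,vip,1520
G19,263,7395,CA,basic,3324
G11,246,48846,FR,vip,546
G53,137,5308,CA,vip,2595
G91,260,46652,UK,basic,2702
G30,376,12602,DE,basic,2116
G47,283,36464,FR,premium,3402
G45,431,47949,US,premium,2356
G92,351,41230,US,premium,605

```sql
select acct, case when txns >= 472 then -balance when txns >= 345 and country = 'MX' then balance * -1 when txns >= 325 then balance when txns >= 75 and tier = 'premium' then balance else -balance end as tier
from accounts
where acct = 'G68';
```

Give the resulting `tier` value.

41836

acct = G68: txns=375, balance=41836, country=FR, tier=vip, age_days=1520.
txns >= 472 → false
txns >= 345 and country = 'MX' → false
txns >= 325 → true → 41836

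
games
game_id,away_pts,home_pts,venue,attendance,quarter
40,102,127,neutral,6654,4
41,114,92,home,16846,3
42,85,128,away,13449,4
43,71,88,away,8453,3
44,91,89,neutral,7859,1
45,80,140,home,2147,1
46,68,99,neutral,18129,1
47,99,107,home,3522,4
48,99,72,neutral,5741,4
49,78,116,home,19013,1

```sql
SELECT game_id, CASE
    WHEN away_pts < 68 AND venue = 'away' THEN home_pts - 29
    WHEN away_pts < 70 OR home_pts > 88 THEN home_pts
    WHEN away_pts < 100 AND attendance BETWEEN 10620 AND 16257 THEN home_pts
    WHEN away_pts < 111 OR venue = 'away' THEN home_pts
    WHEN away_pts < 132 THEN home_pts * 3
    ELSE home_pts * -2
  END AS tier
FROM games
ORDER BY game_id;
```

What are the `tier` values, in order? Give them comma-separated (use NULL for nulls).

127, 92, 128, 88, 89, 140, 99, 107, 72, 116

game_id=40: away_pts < 70 OR home_pts > 88 → 127
game_id=41: away_pts < 70 OR home_pts > 88 → 92
game_id=42: away_pts < 70 OR home_pts > 88 → 128
game_id=43: away_pts < 111 OR venue = 'away' → 88
game_id=44: away_pts < 70 OR home_pts > 88 → 89
game_id=45: away_pts < 70 OR home_pts > 88 → 140
game_id=46: away_pts < 70 OR home_pts > 88 → 99
game_id=47: away_pts < 70 OR home_pts > 88 → 107
game_id=48: away_pts < 111 OR venue = 'away' → 72
game_id=49: away_pts < 70 OR home_pts > 88 → 116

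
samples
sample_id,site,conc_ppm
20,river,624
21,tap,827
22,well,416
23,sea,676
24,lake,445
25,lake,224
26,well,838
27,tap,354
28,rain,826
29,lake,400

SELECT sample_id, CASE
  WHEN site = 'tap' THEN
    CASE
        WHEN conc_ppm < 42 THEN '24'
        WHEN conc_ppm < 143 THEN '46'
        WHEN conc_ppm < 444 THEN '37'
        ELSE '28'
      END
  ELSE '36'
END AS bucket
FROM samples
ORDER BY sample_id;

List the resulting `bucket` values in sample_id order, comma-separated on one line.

sample_id=20: site='river' → outer ELSE → 36
sample_id=21: site='tap' → inner[ELSE] → 28
sample_id=22: site='well' → outer ELSE → 36
sample_id=23: site='sea' → outer ELSE → 36
sample_id=24: site='lake' → outer ELSE → 36
sample_id=25: site='lake' → outer ELSE → 36
sample_id=26: site='well' → outer ELSE → 36
sample_id=27: site='tap' → inner[conc_ppm < 444] → 37
sample_id=28: site='rain' → outer ELSE → 36
sample_id=29: site='lake' → outer ELSE → 36

36, 28, 36, 36, 36, 36, 36, 37, 36, 36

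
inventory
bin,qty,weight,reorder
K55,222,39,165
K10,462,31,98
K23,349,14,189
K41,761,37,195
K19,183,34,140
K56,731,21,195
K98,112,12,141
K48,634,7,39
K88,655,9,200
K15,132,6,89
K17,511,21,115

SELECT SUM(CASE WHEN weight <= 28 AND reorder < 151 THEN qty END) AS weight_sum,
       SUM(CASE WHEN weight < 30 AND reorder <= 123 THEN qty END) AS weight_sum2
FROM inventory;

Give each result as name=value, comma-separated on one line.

weight_sum=1389, weight_sum2=1277

[weight_sum: weight <= 28 AND reorder < 151]
bin=K55: ✗
bin=K10: ✗
bin=K23: ✗
bin=K41: ✗
bin=K19: ✗
bin=K56: ✗
bin=K98: ✓ → 112
bin=K48: ✓ → 634
bin=K88: ✗
bin=K15: ✓ → 132
bin=K17: ✓ → 511
weight_sum = 112 + 634 + 132 + 511 = 1389
—
[weight_sum2: weight < 30 AND reorder <= 123]
bin=K55: ✗
bin=K10: ✗
bin=K23: ✗
bin=K41: ✗
bin=K19: ✗
bin=K56: ✗
bin=K98: ✗
bin=K48: ✓ → 634
bin=K88: ✗
bin=K15: ✓ → 132
bin=K17: ✓ → 511
weight_sum2 = 634 + 132 + 511 = 1277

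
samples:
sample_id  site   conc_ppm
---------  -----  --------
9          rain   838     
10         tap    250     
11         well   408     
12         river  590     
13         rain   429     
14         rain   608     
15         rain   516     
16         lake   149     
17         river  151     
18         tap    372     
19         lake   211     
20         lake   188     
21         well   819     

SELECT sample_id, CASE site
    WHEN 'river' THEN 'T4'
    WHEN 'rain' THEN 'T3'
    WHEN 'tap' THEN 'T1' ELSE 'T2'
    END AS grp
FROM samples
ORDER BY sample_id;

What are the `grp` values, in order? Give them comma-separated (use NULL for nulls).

T3, T1, T2, T4, T3, T3, T3, T2, T4, T1, T2, T2, T2

sample_id=9: site='rain' → T3
sample_id=10: site='tap' → T1
sample_id=11: ELSE → T2
sample_id=12: site='river' → T4
sample_id=13: site='rain' → T3
sample_id=14: site='rain' → T3
sample_id=15: site='rain' → T3
sample_id=16: ELSE → T2
sample_id=17: site='river' → T4
sample_id=18: site='tap' → T1
sample_id=19: ELSE → T2
sample_id=20: ELSE → T2
sample_id=21: ELSE → T2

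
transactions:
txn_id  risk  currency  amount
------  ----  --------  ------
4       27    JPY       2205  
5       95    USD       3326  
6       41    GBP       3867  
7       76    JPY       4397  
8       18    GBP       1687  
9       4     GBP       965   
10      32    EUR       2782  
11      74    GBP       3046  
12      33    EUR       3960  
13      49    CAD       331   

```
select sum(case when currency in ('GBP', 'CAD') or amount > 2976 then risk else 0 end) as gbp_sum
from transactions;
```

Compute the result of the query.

txn_id=4: ✗
txn_id=5: ✓ → 95
txn_id=6: ✓ → 41
txn_id=7: ✓ → 76
txn_id=8: ✓ → 18
txn_id=9: ✓ → 4
txn_id=10: ✗
txn_id=11: ✓ → 74
txn_id=12: ✓ → 33
txn_id=13: ✓ → 49
gbp_sum = 95 + 41 + 76 + 18 + 4 + 74 + 33 + 49 = 390

390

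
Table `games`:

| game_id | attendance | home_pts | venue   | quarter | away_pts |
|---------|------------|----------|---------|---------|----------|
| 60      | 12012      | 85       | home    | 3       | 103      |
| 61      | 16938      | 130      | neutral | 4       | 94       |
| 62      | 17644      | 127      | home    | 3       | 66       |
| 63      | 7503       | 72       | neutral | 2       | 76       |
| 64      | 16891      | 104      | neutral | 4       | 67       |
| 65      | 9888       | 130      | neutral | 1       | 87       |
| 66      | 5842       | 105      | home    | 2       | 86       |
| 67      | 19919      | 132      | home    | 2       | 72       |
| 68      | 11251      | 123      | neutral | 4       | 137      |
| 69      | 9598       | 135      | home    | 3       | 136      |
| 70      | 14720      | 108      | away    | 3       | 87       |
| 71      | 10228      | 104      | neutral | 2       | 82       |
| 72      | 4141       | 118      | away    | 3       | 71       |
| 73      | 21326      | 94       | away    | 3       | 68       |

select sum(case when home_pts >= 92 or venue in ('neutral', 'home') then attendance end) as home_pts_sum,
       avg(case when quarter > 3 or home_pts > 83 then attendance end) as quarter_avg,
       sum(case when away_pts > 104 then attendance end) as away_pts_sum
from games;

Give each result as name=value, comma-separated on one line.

[home_pts_sum: home_pts >= 92 or venue in ('neutral', 'home')]
game_id=60: ✓ → 12012
game_id=61: ✓ → 16938
game_id=62: ✓ → 17644
game_id=63: ✓ → 7503
game_id=64: ✓ → 16891
game_id=65: ✓ → 9888
game_id=66: ✓ → 5842
game_id=67: ✓ → 19919
game_id=68: ✓ → 11251
game_id=69: ✓ → 9598
game_id=70: ✓ → 14720
game_id=71: ✓ → 10228
game_id=72: ✓ → 4141
game_id=73: ✓ → 21326
home_pts_sum = 12012 + 16938 + 17644 + 7503 + 16891 + 9888 + 5842 + 19919 + 11251 + 9598 + 14720 + 10228 + 4141 + 21326 = 177901
—
[quarter_avg: quarter > 3 or home_pts > 83]
game_id=60: ✓ → 12012
game_id=61: ✓ → 16938
game_id=62: ✓ → 17644
game_id=63: ✗
game_id=64: ✓ → 16891
game_id=65: ✓ → 9888
game_id=66: ✓ → 5842
game_id=67: ✓ → 19919
game_id=68: ✓ → 11251
game_id=69: ✓ → 9598
game_id=70: ✓ → 14720
game_id=71: ✓ → 10228
game_id=72: ✓ → 4141
game_id=73: ✓ → 21326
quarter_avg = (12012 + 16938 + 17644 + 16891 + 9888 + 5842 + 19919 + 11251 + 9598 + 14720 + 10228 + 4141 + 21326) / 13 = 13107.5384615385
—
[away_pts_sum: away_pts > 104]
game_id=60: ✗
game_id=61: ✗
game_id=62: ✗
game_id=63: ✗
game_id=64: ✗
game_id=65: ✗
game_id=66: ✗
game_id=67: ✗
game_id=68: ✓ → 11251
game_id=69: ✓ → 9598
game_id=70: ✗
game_id=71: ✗
game_id=72: ✗
game_id=73: ✗
away_pts_sum = 11251 + 9598 = 20849

home_pts_sum=177901, quarter_avg=13107.5384615385, away_pts_sum=20849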